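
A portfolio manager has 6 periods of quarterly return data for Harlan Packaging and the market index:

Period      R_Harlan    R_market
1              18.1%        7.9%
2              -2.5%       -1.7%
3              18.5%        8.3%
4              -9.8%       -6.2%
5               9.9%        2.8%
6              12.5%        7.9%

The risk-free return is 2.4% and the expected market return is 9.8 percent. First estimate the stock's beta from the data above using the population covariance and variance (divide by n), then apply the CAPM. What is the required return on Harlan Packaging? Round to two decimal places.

16.18%

Mean R_i = (18.1 − 2.5 + 18.5 − 9.8 + 9.9 + 12.5) / 6 = 7.7833%
Mean R_m = (7.9 − 1.7 + 8.3 − 6.2 + 2.8 + 7.9) / 6 = 3.1667%
Σ(R_i − R̄_i)(R_m − R̄_m) = 340.1367  ⇒  Cov = 340.1367 / 6 = 56.6895
Σ(R_m − R̄_m)² = 182.7133  ⇒  Var(R_m) = 182.7133 / 6 = 30.4522
β = Cov / Var(R_m) = 56.6895 / 30.4522 = 1.8616
MRP = 9.8% − 2.4% = 7.40%
E(R) = R_f + β × MRP = 2.4% + 1.8616 × 7.4% = 16.18%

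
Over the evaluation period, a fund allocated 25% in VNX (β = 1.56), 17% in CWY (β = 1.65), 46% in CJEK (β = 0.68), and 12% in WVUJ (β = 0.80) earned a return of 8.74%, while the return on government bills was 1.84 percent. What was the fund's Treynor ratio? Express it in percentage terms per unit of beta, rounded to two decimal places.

β_P = 0.25×1.56 + 0.17×1.65 + 0.46×0.68 + 0.12×0.80 = 1.0793
Treynor = (R_P − R_f) / β_P = (8.74% − 1.84%) / 1.0793 = 6.90% / 1.0793 = 6.39%

6.39%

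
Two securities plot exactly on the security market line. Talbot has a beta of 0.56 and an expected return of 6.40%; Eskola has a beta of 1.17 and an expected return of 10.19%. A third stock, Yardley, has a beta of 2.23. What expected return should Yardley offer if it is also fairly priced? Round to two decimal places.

16.78%

MRP (SML slope) = (10.19% − 6.40%) / (1.17 − 0.56) = 3.79% / 0.61 = 6.2131%
R_f (intercept) = 6.40% − 0.56 × 6.2131% = 2.9207%
E(R_Yardley) = R_f + β × MRP = 2.9207% + 2.23 × 6.2131% = 16.78%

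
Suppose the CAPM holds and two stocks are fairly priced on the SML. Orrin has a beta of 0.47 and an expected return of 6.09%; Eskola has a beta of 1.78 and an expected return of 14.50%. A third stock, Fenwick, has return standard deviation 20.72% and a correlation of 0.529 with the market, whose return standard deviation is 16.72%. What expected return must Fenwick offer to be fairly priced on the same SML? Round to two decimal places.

MRP = (14.50% − 6.09%) / (1.78 − 0.47) = 6.4198%
R_f = 6.09% − 0.47 × 6.4198% = 3.0727%
β_Fenwick = ρ·σ_i/σ_m = 0.529 × 20.72 / 16.72 = 0.6556
E(R_Fenwick) = R_f + β × MRP = 3.0727% + 0.6556 × 6.4198% = 7.28%

7.28%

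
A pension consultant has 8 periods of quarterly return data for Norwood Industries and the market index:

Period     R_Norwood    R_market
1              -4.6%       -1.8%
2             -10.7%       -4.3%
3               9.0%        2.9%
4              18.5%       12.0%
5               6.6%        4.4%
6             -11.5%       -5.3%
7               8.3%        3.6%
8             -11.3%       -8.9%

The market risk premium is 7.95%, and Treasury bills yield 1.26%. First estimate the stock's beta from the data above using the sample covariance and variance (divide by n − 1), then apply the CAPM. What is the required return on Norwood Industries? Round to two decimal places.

Mean R_i = (-4.6 − 10.7 + 9.0 + 18.5 + 6.6 − 11.5 + 8.3 − 11.3) / 8 = 0.5375%
Mean R_m = (-1.8 − 4.3 + 2.9 + 12.0 + 4.4 − 5.3 + 3.6 − 8.9) / 8 = 0.3250%
Σ(R_i − R̄_i)(R_m − R̄_m) = 521.4325  ⇒  Cov = 521.4325 / 7 = 74.4904
Σ(R_m − R̄_m)² = 312.9150  ⇒  Var(R_m) = 312.9150 / 7 = 44.7021
β = Cov / Var(R_m) = 74.4904 / 44.7021 = 1.6664
E(R) = R_f + β × MRP = 1.26% + 1.6664 × 7.95% = 14.51%

14.51%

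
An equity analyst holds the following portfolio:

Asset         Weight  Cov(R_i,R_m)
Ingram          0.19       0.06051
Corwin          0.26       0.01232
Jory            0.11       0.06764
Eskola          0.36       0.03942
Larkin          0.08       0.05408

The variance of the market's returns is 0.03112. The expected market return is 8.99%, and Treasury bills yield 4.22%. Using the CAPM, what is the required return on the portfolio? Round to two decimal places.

β_Ingram = 0.06051 / 0.03112 = 1.9444
β_Corwin = 0.01232 / 0.03112 = 0.3959
β_Jory = 0.06764 / 0.03112 = 2.1735
β_Eskola = 0.03942 / 0.03112 = 1.2667
β_Larkin = 0.05408 / 0.03112 = 1.7378
β_P = Σ w_i β_i = 0.19×1.9444 + 0.26×0.3959 + 0.11×2.1735 + 0.36×1.2667 + 0.08×1.7378 = 1.3065
MRP = 8.99% − 4.22% = 4.77%
E(R_P) = R_f + β_P × MRP = 4.22% + 1.3065 × 4.77% = 10.45%

10.45%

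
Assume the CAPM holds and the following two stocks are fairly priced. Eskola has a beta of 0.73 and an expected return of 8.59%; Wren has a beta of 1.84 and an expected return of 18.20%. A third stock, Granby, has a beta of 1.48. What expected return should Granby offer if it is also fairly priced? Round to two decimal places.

MRP (SML slope) = (18.20% − 8.59%) / (1.84 − 0.73) = 9.61% / 1.11 = 8.6577%
R_f (intercept) = 8.59% − 0.73 × 8.6577% = 2.2699%
E(R_Granby) = R_f + β × MRP = 2.2699% + 1.48 × 8.6577% = 15.08%

15.08%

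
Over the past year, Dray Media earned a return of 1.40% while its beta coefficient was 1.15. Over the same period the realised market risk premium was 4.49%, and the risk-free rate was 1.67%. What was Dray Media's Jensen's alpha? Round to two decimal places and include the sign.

CAPM benchmark = R_f + β(R_m − R_f) = 1.67% + 1.15 × 4.49% = 6.8335%
α = actual − benchmark = 1.40% − 6.8335% = -5.43%

-5.43%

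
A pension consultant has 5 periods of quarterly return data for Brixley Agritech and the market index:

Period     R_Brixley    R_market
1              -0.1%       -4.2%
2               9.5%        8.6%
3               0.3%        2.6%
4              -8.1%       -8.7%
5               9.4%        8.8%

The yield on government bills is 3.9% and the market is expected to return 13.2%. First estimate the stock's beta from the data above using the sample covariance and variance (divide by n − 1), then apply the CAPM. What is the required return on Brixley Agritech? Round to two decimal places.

12.39%

Mean R_i = (-0.1 + 9.5 + 0.3 − 8.1 + 9.4) / 5 = 2.2000%
Mean R_m = (-4.2 + 8.6 + 2.6 − 8.7 + 8.8) / 5 = 1.4200%
Σ(R_i − R̄_i)(R_m − R̄_m) = 220.4700  ⇒  Cov = 220.4700 / 4 = 55.1175
Σ(R_m − R̄_m)² = 241.4080  ⇒  Var(R_m) = 241.4080 / 4 = 60.3520
β = Cov / Var(R_m) = 55.1175 / 60.3520 = 0.9133
MRP = 13.2% − 3.9% = 9.30%
E(R) = R_f + β × MRP = 3.9% + 0.9133 × 9.3% = 12.39%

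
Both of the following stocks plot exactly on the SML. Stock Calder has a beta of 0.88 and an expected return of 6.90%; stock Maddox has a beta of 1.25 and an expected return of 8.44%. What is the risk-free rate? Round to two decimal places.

Both satisfy E(R) = R_f + β·MRP, so the slope of the SML is
MRP = (8.44% − 6.90%) / (1.25 − 0.88) = 1.54% / 0.37 = 4.1622%
R_f = E(R_Calder) − β_Calder·MRP = 6.90% − 0.88 × 4.1622% = 3.2373%

3.24%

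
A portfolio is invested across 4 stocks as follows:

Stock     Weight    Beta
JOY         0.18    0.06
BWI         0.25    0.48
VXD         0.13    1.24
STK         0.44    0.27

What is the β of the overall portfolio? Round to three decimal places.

0.411

β_P = Σ w_i β_i = 0.18×0.06 + 0.25×0.48 + 0.13×1.24 + 0.44×0.27 = 0.4108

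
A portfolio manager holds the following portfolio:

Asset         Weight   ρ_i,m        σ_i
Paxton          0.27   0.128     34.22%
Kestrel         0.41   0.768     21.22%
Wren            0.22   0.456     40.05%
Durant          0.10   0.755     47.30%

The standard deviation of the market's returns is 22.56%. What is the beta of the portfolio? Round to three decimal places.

β_Paxton = 0.128 × 34.22% / 22.56% = 0.1942
β_Kestrel = 0.768 × 21.22% / 22.56% = 0.7224
β_Wren = 0.456 × 40.05% / 22.56% = 0.8095
β_Durant = 0.755 × 47.30% / 22.56% = 1.5830
β_P = Σ w_i β_i = 0.27×0.1942 + 0.41×0.7224 + 0.22×0.8095 + 0.10×1.5830 = 0.6850

0.685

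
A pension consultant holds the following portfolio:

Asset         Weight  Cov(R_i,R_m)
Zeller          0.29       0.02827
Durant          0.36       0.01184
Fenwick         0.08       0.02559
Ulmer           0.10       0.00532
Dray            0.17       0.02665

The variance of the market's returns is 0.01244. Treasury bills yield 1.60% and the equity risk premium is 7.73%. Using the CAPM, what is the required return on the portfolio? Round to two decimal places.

β_Zeller = 0.02827 / 0.01244 = 2.2725
β_Durant = 0.01184 / 0.01244 = 0.9518
β_Fenwick = 0.02559 / 0.01244 = 2.0571
β_Ulmer = 0.00532 / 0.01244 = 0.4277
β_Dray = 0.02665 / 0.01244 = 2.1423
β_P = Σ w_i β_i = 0.29×2.2725 + 0.36×0.9518 + 0.08×2.0571 + 0.10×0.4277 + 0.17×2.1423 = 1.5732
E(R_P) = R_f + β_P × MRP = 1.60% + 1.5732 × 7.73% = 13.76%

13.76%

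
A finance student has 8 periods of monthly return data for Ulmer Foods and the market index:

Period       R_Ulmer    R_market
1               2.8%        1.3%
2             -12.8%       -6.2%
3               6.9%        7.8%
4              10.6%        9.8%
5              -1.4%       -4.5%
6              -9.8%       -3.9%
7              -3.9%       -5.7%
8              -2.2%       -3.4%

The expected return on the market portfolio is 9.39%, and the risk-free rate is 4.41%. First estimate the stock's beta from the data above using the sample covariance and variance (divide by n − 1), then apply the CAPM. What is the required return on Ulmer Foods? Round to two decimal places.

10.03%

Mean R_i = (2.8 − 12.8 + 6.9 + 10.6 − 1.4 − 9.8 − 3.9 − 2.2) / 8 = -1.2250%
Mean R_m = (1.3 − 6.2 + 7.8 + 9.8 − 4.5 − 3.9 − 5.7 − 3.4) / 8 = -0.6000%
Σ(R_i − R̄_i)(R_m − R̄_m) = 309.0500  ⇒  Cov = 309.0500 / 7 = 44.1500
Σ(R_m − R̄_m)² = 273.6400  ⇒  Var(R_m) = 273.6400 / 7 = 39.0914
β = Cov / Var(R_m) = 44.1500 / 39.0914 = 1.1294
MRP = 9.39% − 4.41% = 4.98%
E(R) = R_f + β × MRP = 4.41% + 1.1294 × 4.98% = 10.03%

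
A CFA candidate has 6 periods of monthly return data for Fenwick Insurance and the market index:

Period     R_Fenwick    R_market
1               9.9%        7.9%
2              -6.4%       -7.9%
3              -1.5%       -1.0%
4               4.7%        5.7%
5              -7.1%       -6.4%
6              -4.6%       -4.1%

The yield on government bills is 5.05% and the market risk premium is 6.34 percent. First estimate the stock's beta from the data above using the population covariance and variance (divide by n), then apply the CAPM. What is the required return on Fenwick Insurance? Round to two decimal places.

Mean R_i = (9.9 − 6.4 − 1.5 + 4.7 − 7.1 − 4.6) / 6 = -0.8333%
Mean R_m = (7.9 − 7.9 − 1.0 + 5.7 − 6.4 − 4.1) / 6 = -0.9667%
Σ(R_i − R̄_i)(R_m − R̄_m) = 216.5267  ⇒  Cov = 216.5267 / 6 = 36.0878
Σ(R_m − R̄_m)² = 210.4733  ⇒  Var(R_m) = 210.4733 / 6 = 35.0789
β = Cov / Var(R_m) = 36.0878 / 35.0789 = 1.0288
E(R) = R_f + β × MRP = 5.05% + 1.0288 × 6.34% = 11.57%

11.57%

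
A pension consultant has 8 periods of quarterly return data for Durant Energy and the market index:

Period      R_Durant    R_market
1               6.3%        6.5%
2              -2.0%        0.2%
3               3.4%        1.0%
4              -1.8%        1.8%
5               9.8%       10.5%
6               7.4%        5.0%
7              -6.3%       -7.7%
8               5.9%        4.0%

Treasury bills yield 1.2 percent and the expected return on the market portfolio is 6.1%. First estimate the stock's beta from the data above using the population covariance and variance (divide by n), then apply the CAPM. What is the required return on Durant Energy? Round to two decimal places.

Mean R_i = (6.3 − 2.0 + 3.4 − 1.8 + 9.8 + 7.4 − 6.3 + 5.9) / 8 = 2.8375%
Mean R_m = (6.5 + 0.2 + 1.0 + 1.8 + 10.5 + 5.0 − 7.7 + 4.0) / 8 = 2.6625%
Σ(R_i − R̄_i)(R_m − R̄_m) = 192.2813  ⇒  Cov = 192.2813 / 8 = 24.0352
Σ(R_m − R̄_m)² = 200.3588  ⇒  Var(R_m) = 200.3588 / 8 = 25.0449
β = Cov / Var(R_m) = 24.0352 / 25.0449 = 0.9597
MRP = 6.1% − 1.2% = 4.90%
E(R) = R_f + β × MRP = 1.2% + 0.9597 × 4.9% = 5.90%

5.90%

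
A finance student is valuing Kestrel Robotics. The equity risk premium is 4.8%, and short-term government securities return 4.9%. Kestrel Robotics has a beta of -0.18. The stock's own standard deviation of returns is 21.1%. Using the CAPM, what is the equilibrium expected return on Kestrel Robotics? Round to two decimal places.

4.04%

E(R) = R_f + β × MRP = 4.9% + -0.18 × 4.8% = 4.04%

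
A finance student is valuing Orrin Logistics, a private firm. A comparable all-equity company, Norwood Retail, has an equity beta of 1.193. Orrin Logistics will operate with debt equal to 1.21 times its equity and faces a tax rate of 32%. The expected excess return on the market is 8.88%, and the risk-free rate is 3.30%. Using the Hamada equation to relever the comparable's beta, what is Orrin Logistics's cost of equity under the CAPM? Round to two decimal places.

22.61%

β_L = β_U × [1 + (1 − t)(D/E)] = 1.193 × [1 + (1 − 0.32) × 1.21]
    = 1.193 × [1 + 0.68 × 1.21] = 1.193 × 1.8228 = 2.1746
E(R) = R_f + β_L × MRP = 3.30% + 2.1746 × 8.88% = 22.61%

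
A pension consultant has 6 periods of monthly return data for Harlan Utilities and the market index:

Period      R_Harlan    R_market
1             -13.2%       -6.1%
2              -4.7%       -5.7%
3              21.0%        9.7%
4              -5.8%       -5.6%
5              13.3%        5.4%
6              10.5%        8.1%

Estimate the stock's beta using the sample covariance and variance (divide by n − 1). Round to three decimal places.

Mean R_i = (-13.2 − 4.7 + 21.0 − 5.8 + 13.3 + 10.5) / 6 = 3.5167%
Mean R_m = (-6.1 − 5.7 + 9.7 − 5.6 + 5.4 + 8.1) / 6 = 0.9667%
Σ(R_i − R̄_i)(R_m − R̄_m) = 479.9633  ⇒  Cov = 479.9633 / 5 = 95.9927
Σ(R_m − R̄_m)² = 284.3133  ⇒  Var(R_m) = 284.3133 / 5 = 56.8627
β = Cov / Var(R_m) = 95.9927 / 56.8627 = 1.6881

1.688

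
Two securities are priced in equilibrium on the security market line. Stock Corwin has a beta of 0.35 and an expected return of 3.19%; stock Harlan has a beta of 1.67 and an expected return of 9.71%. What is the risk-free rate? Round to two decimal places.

Both satisfy E(R) = R_f + β·MRP, so the slope of the SML is
MRP = (9.71% − 3.19%) / (1.67 − 0.35) = 6.52% / 1.32 = 4.9394%
R_f = E(R_Corwin) − β_Corwin·MRP = 3.19% − 0.35 × 4.9394% = 1.4612%

1.46%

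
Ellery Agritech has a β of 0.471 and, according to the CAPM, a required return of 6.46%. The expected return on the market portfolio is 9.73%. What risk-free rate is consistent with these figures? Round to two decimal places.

3.55%

E(R) = R_f + β(E(R_m) − R_f) = R_f(1 − β) + β·E(R_m)
6.46% = R_f × (1 − 0.471) + 0.471 × 9.73%
6.46% = R_f × 0.529 + 4.58283%
R_f = (6.46% − 4.58283%) / 0.529 = 3.55%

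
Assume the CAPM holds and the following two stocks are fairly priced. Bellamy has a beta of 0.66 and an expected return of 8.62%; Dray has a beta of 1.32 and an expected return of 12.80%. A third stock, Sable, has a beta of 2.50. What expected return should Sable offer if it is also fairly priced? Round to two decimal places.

MRP (SML slope) = (12.80% − 8.62%) / (1.32 − 0.66) = 4.18% / 0.66 = 6.3333%
R_f (intercept) = 8.62% − 0.66 × 6.3333% = 4.4400%
E(R_Sable) = R_f + β × MRP = 4.4400% + 2.50 × 6.3333% = 20.27%

20.27%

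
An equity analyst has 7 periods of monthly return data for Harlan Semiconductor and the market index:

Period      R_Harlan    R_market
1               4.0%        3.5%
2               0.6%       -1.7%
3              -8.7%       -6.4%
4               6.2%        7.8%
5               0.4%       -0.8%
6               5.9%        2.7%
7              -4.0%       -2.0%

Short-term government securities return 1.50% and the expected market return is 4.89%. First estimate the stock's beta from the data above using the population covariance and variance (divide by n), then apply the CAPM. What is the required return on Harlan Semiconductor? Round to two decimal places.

Mean R_i = (4.0 + 0.6 − 8.7 + 6.2 + 0.4 + 5.9 − 4.0) / 7 = 0.6286%
Mean R_m = (3.5 − 1.7 − 6.4 + 7.8 − 0.8 + 2.7 − 2.0) / 7 = 0.4429%
Σ(R_i − R̄_i)(R_m − R̄_m) = 138.6814  ⇒  Cov = 138.6814 / 7 = 19.8116
Σ(R_m − R̄_m)² = 127.4971  ⇒  Var(R_m) = 127.4971 / 7 = 18.2139
β = Cov / Var(R_m) = 19.8116 / 18.2139 = 1.0877
MRP = 4.89% − 1.50% = 3.39%
E(R) = R_f + β × MRP = 1.50% + 1.0877 × 3.39% = 5.19%

5.19%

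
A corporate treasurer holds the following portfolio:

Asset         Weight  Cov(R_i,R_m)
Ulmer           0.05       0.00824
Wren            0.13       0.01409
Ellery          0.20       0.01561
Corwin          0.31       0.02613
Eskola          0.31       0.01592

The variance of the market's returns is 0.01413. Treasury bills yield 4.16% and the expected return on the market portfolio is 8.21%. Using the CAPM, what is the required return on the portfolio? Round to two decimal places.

9.43%

β_Ulmer = 0.00824 / 0.01413 = 0.5832
β_Wren = 0.01409 / 0.01413 = 0.9972
β_Ellery = 0.01561 / 0.01413 = 1.1047
β_Corwin = 0.02613 / 0.01413 = 1.8493
β_Eskola = 0.01592 / 0.01413 = 1.1267
β_P = Σ w_i β_i = 0.05×0.5832 + 0.13×0.9972 + 0.20×1.1047 + 0.31×1.8493 + 0.31×1.1267 = 1.3023
MRP = 8.21% − 4.16% = 4.05%
E(R_P) = R_f + β_P × MRP = 4.16% + 1.3023 × 4.05% = 9.43%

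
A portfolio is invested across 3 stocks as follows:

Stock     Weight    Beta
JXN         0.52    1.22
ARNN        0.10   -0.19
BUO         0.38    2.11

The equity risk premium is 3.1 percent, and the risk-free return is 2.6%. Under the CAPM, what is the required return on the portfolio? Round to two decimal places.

6.99%

β_P = Σ w_i β_i = 0.52×1.22 + 0.10×-0.19 + 0.38×2.11 = 1.4172
E(R_P) = R_f + β_P × MRP = 2.6% + 1.4172 × 3.1% = 6.99%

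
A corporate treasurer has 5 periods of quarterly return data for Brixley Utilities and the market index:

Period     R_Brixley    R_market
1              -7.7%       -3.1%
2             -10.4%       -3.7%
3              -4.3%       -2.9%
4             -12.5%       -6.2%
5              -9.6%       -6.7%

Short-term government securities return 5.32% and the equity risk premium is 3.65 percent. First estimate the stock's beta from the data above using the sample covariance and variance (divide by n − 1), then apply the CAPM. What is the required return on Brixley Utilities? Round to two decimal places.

Mean R_i = (-7.7 − 10.4 − 4.3 − 12.5 − 9.6) / 5 = -8.9000%
Mean R_m = (-3.1 − 3.7 − 2.9 − 6.2 − 6.7) / 5 = -4.5200%
Σ(R_i − R̄_i)(R_m − R̄_m) = 15.5000  ⇒  Cov = 15.5000 / 4 = 3.8750
Σ(R_m − R̄_m)² = 12.8880  ⇒  Var(R_m) = 12.8880 / 4 = 3.2220
β = Cov / Var(R_m) = 3.8750 / 3.2220 = 1.2027
E(R) = R_f + β × MRP = 5.32% + 1.2027 × 3.65% = 9.71%

9.71%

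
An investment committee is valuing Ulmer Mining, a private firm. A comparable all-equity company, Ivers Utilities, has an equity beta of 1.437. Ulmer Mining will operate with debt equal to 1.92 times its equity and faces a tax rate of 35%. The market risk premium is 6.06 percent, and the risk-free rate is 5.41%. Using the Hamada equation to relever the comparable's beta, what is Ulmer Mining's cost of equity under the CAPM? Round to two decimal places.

β_L = β_U × [1 + (1 − t)(D/E)] = 1.437 × [1 + (1 − 0.35) × 1.92]
    = 1.437 × [1 + 0.65 × 1.92] = 1.437 × 2.2480 = 3.2304
E(R) = R_f + β_L × MRP = 5.41% + 3.2304 × 6.06% = 24.99%

24.99%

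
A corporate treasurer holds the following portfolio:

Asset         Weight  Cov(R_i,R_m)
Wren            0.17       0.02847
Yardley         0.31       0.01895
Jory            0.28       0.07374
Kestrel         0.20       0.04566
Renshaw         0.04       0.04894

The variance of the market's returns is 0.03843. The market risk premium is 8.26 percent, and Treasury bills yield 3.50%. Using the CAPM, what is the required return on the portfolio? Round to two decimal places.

12.62%

β_Wren = 0.02847 / 0.03843 = 0.7408
β_Yardley = 0.01895 / 0.03843 = 0.4931
β_Jory = 0.07374 / 0.03843 = 1.9188
β_Kestrel = 0.04566 / 0.03843 = 1.1881
β_Renshaw = 0.04894 / 0.03843 = 1.2735
β_P = Σ w_i β_i = 0.17×0.7408 + 0.31×0.4931 + 0.28×1.9188 + 0.20×1.1881 + 0.04×1.2735 = 1.1046
E(R_P) = R_f + β_P × MRP = 3.50% + 1.1046 × 8.26% = 12.62%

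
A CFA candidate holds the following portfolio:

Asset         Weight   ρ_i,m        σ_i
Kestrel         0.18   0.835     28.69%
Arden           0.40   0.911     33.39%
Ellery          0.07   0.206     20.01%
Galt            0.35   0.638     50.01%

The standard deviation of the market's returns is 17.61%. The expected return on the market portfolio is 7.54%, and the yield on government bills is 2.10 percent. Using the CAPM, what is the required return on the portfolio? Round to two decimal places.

β_Kestrel = 0.835 × 28.69% / 17.61% = 1.3604
β_Arden = 0.911 × 33.39% / 17.61% = 1.7273
β_Ellery = 0.206 × 20.01% / 17.61% = 0.2341
β_Galt = 0.638 × 50.01% / 17.61% = 1.8118
β_P = Σ w_i β_i = 0.18×1.3604 + 0.40×1.7273 + 0.07×0.2341 + 0.35×1.8118 = 1.5863
MRP = 7.54% − 2.10% = 5.44%
E(R_P) = R_f + β_P × MRP = 2.10% + 1.5863 × 5.44% = 10.73%

10.73%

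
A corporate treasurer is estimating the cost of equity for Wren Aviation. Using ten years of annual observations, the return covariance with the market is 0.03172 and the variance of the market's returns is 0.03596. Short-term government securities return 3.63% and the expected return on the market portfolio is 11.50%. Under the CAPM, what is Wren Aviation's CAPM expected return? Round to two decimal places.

β = Cov(R_i, R_m) / Var(R_m) = 0.03172 / 0.03596 = 0.8821
MRP = 11.50% − 3.63% = 7.87%
E(R) = R_f + β × MRP = 3.63% + 0.8821 × 7.87% = 10.57%

10.57%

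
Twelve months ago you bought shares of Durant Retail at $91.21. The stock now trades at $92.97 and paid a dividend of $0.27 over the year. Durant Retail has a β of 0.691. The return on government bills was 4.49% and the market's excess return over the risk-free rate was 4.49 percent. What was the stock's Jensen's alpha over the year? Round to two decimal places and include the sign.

-5.37%

Realised HPR = (P1 + D1 − P0) / P0 = (92.97 + 0.27 − 91.21) / 91.21 = 2.03 / 91.21 = 2.2256%
CAPM required = R_f + β·MRP = 4.49% + 0.691 × 4.49% = 7.59259%
α = realised − required = 2.2256% − 7.59259% = -5.37%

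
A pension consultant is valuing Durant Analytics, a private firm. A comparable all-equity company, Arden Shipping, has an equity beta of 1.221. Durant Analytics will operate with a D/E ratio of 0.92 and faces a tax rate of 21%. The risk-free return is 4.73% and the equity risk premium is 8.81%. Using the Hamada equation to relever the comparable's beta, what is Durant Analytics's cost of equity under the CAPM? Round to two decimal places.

β_L = β_U × [1 + (1 − t)(D/E)] = 1.221 × [1 + (1 − 0.21) × 0.92]
    = 1.221 × [1 + 0.79 × 0.92] = 1.221 × 1.7268 = 2.1084
E(R) = R_f + β_L × MRP = 4.73% + 2.1084 × 8.81% = 23.31%

23.31%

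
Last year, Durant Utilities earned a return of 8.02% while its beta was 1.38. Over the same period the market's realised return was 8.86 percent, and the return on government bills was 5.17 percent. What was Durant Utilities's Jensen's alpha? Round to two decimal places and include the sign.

Market excess return = 8.86% − 5.17% = 3.69%
CAPM benchmark = R_f + β(R_m − R_f) = 5.17% + 1.38 × 3.69% = 10.2622%
α = actual − benchmark = 8.02% − 10.2622% = -2.24%

-2.24%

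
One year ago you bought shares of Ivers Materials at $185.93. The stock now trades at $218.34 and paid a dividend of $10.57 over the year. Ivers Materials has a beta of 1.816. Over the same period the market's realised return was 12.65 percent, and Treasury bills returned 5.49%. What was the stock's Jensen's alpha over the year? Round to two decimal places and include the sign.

Realised HPR = (P1 + D1 − P0) / P0 = (218.34 + 10.57 − 185.93) / 185.93 = 42.98 / 185.93 = 23.1162%
MRP = 12.65% − 5.49% = 7.16%
CAPM required = R_f + β·MRP = 5.49% + 1.816 × 7.16% = 18.49256%
α = realised − required = 23.1162% − 18.49256% = +4.62%

+4.62%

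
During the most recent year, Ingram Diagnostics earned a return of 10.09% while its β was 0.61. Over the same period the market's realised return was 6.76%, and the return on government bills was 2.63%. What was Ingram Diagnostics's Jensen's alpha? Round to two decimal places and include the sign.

+4.94%

Market excess return = 6.76% − 2.63% = 4.13%
CAPM benchmark = R_f + β(R_m − R_f) = 2.63% + 0.61 × 4.13% = 5.1493%
α = actual − benchmark = 10.09% − 5.1493% = +4.94%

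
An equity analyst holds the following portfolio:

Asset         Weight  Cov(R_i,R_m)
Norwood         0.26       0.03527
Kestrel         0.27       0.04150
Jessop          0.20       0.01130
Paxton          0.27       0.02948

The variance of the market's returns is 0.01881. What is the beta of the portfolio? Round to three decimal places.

β_Norwood = 0.03527 / 0.01881 = 1.8751
β_Kestrel = 0.04150 / 0.01881 = 2.2063
β_Jessop = 0.01130 / 0.01881 = 0.6007
β_Paxton = 0.02948 / 0.01881 = 1.5673
β_P = Σ w_i β_i = 0.26×1.8751 + 0.27×2.2063 + 0.20×0.6007 + 0.27×1.5673 = 1.6265

1.627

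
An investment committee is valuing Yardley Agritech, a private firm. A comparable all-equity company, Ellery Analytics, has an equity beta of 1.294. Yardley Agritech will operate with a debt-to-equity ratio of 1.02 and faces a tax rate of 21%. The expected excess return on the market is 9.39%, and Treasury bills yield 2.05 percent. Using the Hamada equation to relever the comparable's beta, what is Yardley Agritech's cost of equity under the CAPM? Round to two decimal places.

23.99%

β_L = β_U × [1 + (1 − t)(D/E)] = 1.294 × [1 + (1 − 0.21) × 1.02]
    = 1.294 × [1 + 0.79 × 1.02] = 1.294 × 1.8058 = 2.3367
E(R) = R_f + β_L × MRP = 2.05% + 2.3367 × 9.39% = 23.99%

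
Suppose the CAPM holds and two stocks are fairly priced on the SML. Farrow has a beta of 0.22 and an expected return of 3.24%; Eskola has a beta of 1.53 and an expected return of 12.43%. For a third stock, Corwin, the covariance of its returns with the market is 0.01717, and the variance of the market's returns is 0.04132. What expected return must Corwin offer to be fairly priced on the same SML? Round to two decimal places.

4.61%

MRP = (12.43% − 3.24%) / (1.53 − 0.22) = 7.0153%
R_f = 3.24% − 0.22 × 7.0153% = 1.6966%
β_Corwin = Cov / Var(R_m) = 0.01717 / 0.04132 = 0.4155
E(R_Corwin) = R_f + β × MRP = 1.6966% + 0.4155 × 7.0153% = 4.61%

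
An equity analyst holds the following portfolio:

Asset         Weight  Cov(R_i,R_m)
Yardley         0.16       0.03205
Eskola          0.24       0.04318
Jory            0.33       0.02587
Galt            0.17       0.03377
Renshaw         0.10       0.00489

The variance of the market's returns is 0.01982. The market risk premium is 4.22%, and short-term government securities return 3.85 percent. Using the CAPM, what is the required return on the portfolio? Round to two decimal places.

β_Yardley = 0.03205 / 0.01982 = 1.6171
β_Eskola = 0.04318 / 0.01982 = 2.1786
β_Jory = 0.02587 / 0.01982 = 1.3052
β_Galt = 0.03377 / 0.01982 = 1.7038
β_Renshaw = 0.00489 / 0.01982 = 0.2467
β_P = Σ w_i β_i = 0.16×1.6171 + 0.24×2.1786 + 0.33×1.3052 + 0.17×1.7038 + 0.10×0.2467 = 1.5266
E(R_P) = R_f + β_P × MRP = 3.85% + 1.5266 × 4.22% = 10.29%

10.29%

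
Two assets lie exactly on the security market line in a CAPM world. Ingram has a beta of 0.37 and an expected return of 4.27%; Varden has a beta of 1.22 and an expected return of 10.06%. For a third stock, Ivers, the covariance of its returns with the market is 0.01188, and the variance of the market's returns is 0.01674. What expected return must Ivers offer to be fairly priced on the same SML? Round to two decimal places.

6.58%

MRP = (10.06% − 4.27%) / (1.22 − 0.37) = 6.8118%
R_f = 4.27% − 0.37 × 6.8118% = 1.7496%
β_Ivers = Cov / Var(R_m) = 0.01188 / 0.01674 = 0.7097
E(R_Ivers) = R_f + β × MRP = 1.7496% + 0.7097 × 6.8118% = 6.58%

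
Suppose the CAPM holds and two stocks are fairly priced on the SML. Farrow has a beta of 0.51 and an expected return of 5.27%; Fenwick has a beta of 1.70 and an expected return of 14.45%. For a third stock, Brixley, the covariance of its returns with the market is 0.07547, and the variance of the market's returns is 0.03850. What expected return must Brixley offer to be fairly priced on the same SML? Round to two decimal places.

16.46%

MRP = (14.45% − 5.27%) / (1.70 − 0.51) = 7.7143%
R_f = 5.27% − 0.51 × 7.7143% = 1.3357%
β_Brixley = Cov / Var(R_m) = 0.07547 / 0.03850 = 1.9603
E(R_Brixley) = R_f + β × MRP = 1.3357% + 1.9603 × 7.7143% = 16.46%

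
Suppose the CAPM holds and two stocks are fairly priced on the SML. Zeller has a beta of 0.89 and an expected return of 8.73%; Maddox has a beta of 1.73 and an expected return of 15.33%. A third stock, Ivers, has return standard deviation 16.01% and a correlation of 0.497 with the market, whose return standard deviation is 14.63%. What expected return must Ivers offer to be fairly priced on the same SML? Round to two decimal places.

6.01%

MRP = (15.33% − 8.73%) / (1.73 − 0.89) = 7.8571%
R_f = 8.73% − 0.89 × 7.8571% = 1.7372%
β_Ivers = ρ·σ_i/σ_m = 0.497 × 16.01 / 14.63 = 0.5439
E(R_Ivers) = R_f + β × MRP = 1.7372% + 0.5439 × 7.8571% = 6.01%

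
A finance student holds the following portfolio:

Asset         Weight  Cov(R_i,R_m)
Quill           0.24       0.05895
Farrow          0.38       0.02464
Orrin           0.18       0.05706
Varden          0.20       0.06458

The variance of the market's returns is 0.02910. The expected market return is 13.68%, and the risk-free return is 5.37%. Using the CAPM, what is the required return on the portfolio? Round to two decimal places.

18.71%

β_Quill = 0.05895 / 0.02910 = 2.0258
β_Farrow = 0.02464 / 0.02910 = 0.8467
β_Orrin = 0.05706 / 0.02910 = 1.9608
β_Varden = 0.06458 / 0.02910 = 2.2192
β_P = Σ w_i β_i = 0.24×2.0258 + 0.38×0.8467 + 0.18×1.9608 + 0.20×2.2192 = 1.6047
MRP = 13.68% − 5.37% = 8.31%
E(R_P) = R_f + β_P × MRP = 5.37% + 1.6047 × 8.31% = 18.71%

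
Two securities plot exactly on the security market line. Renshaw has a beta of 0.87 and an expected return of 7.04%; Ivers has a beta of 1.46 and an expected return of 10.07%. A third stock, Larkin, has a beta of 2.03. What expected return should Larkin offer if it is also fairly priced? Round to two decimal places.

MRP (SML slope) = (10.07% − 7.04%) / (1.46 − 0.87) = 3.03% / 0.59 = 5.1356%
R_f (intercept) = 7.04% − 0.87 × 5.1356% = 2.5720%
E(R_Larkin) = R_f + β × MRP = 2.5720% + 2.03 × 5.1356% = 13.00%

13.00%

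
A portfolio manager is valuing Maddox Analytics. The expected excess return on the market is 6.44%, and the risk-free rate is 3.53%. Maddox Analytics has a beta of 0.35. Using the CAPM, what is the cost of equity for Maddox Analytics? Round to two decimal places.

E(R) = R_f + β × MRP = 3.53% + 0.35 × 6.44% = 5.78%

5.78%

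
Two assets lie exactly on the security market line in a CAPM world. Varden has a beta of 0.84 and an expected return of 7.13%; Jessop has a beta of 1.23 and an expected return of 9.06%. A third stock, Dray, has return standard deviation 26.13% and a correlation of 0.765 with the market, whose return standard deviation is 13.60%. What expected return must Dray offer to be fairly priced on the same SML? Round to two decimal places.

MRP = (9.06% − 7.13%) / (1.23 − 0.84) = 4.9487%
R_f = 7.13% − 0.84 × 4.9487% = 2.9731%
β_Dray = ρ·σ_i/σ_m = 0.765 × 26.13 / 13.60 = 1.4698
E(R_Dray) = R_f + β × MRP = 2.9731% + 1.4698 × 4.9487% = 10.25%

10.25%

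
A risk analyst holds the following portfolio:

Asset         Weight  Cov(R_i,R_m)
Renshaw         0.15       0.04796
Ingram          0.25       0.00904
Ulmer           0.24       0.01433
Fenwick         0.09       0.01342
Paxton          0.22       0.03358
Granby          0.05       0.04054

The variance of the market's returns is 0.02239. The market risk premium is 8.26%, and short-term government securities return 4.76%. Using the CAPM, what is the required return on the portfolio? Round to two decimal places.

13.44%

β_Renshaw = 0.04796 / 0.02239 = 2.1420
β_Ingram = 0.00904 / 0.02239 = 0.4038
β_Ulmer = 0.01433 / 0.02239 = 0.6400
β_Fenwick = 0.01342 / 0.02239 = 0.5994
β_Paxton = 0.03358 / 0.02239 = 1.4998
β_Granby = 0.04054 / 0.02239 = 1.8106
β_P = Σ w_i β_i = 0.15×2.1420 + 0.25×0.4038 + 0.24×0.6400 + 0.09×0.5994 + 0.22×1.4998 + 0.05×1.8106 = 1.0503
E(R_P) = R_f + β_P × MRP = 4.76% + 1.0503 × 8.26% = 13.44%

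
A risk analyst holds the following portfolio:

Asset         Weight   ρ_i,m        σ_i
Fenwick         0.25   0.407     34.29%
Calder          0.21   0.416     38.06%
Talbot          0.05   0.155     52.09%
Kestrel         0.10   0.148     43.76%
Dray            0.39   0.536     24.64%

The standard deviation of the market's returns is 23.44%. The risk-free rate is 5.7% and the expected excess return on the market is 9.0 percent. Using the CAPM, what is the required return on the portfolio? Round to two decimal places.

10.70%

β_Fenwick = 0.407 × 34.29% / 23.44% = 0.5954
β_Calder = 0.416 × 38.06% / 23.44% = 0.6755
β_Talbot = 0.155 × 52.09% / 23.44% = 0.3445
β_Kestrel = 0.148 × 43.76% / 23.44% = 0.2763
β_Dray = 0.536 × 24.64% / 23.44% = 0.5634
β_P = Σ w_i β_i = 0.25×0.5954 + 0.21×0.6755 + 0.05×0.3445 + 0.10×0.2763 + 0.39×0.5634 = 0.5553
E(R_P) = R_f + β_P × MRP = 5.7% + 0.5553 × 9.0% = 10.70%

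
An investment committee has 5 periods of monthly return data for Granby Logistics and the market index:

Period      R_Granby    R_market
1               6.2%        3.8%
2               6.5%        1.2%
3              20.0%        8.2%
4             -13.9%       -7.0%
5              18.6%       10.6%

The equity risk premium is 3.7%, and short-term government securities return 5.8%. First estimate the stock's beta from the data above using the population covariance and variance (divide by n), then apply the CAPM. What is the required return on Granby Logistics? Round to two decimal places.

Mean R_i = (6.2 + 6.5 + 20.0 − 13.9 + 18.6) / 5 = 7.4800%
Mean R_m = (3.8 + 1.2 + 8.2 − 7.0 + 10.6) / 5 = 3.3600%
Σ(R_i − R̄_i)(R_m − R̄_m) = 364.1560  ⇒  Cov = 364.1560 / 5 = 72.8312
Σ(R_m − R̄_m)² = 188.0320  ⇒  Var(R_m) = 188.0320 / 5 = 37.6064
β = Cov / Var(R_m) = 72.8312 / 37.6064 = 1.9367
E(R) = R_f + β × MRP = 5.8% + 1.9367 × 3.7% = 12.97%

12.97%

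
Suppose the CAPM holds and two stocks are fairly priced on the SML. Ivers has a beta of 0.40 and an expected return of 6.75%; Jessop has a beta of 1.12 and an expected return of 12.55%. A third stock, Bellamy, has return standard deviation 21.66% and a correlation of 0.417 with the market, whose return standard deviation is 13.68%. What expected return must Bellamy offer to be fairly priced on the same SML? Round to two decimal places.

8.85%

MRP = (12.55% − 6.75%) / (1.12 − 0.40) = 8.0556%
R_f = 6.75% − 0.40 × 8.0556% = 3.5278%
β_Bellamy = ρ·σ_i/σ_m = 0.417 × 21.66 / 13.68 = 0.6603
E(R_Bellamy) = R_f + β × MRP = 3.5278% + 0.6603 × 8.0556% = 8.85%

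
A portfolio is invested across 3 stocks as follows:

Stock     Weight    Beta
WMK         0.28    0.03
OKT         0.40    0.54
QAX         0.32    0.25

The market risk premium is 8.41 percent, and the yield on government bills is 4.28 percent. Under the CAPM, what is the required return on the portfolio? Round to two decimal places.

6.84%

β_P = Σ w_i β_i = 0.28×0.03 + 0.40×0.54 + 0.32×0.25 = 0.3044
E(R_P) = R_f + β_P × MRP = 4.28% + 0.3044 × 8.41% = 6.84%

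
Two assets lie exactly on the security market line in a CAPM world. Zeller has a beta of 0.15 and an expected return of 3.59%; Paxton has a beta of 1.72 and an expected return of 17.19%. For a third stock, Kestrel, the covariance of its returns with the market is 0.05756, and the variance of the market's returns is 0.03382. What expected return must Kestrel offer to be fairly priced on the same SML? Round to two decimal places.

17.03%

MRP = (17.19% − 3.59%) / (1.72 − 0.15) = 8.6624%
R_f = 3.59% − 0.15 × 8.6624% = 2.2906%
β_Kestrel = Cov / Var(R_m) = 0.05756 / 0.03382 = 1.7020
E(R_Kestrel) = R_f + β × MRP = 2.2906% + 1.7020 × 8.6624% = 17.03%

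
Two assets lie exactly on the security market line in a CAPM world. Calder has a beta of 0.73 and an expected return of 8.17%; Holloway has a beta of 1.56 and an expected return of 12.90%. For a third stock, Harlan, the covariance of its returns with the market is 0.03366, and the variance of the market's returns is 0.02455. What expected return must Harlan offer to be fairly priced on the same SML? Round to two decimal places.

MRP = (12.90% − 8.17%) / (1.56 − 0.73) = 5.6988%
R_f = 8.17% − 0.73 × 5.6988% = 4.0099%
β_Harlan = Cov / Var(R_m) = 0.03366 / 0.02455 = 1.3711
E(R_Harlan) = R_f + β × MRP = 4.0099% + 1.3711 × 5.6988% = 11.82%

11.82%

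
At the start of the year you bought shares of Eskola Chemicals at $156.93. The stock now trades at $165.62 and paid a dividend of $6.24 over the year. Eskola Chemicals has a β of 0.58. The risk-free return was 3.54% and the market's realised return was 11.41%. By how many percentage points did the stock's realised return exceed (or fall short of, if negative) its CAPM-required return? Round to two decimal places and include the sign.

Realised HPR = (P1 + D1 − P0) / P0 = (165.62 + 6.24 − 156.93) / 156.93 = 14.93 / 156.93 = 9.5138%
MRP = 11.41% − 3.54% = 7.87%
CAPM required = R_f + β·MRP = 3.54% + 0.58 × 7.87% = 8.1046%
α = realised − required = 9.5138% − 8.1046% = +1.41%

+1.41%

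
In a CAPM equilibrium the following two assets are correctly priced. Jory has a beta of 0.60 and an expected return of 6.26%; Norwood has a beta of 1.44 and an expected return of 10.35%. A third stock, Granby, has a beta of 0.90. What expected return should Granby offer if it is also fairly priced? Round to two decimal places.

7.72%

MRP (SML slope) = (10.35% − 6.26%) / (1.44 − 0.60) = 4.09% / 0.84 = 4.8690%
R_f (intercept) = 6.26% − 0.60 × 4.8690% = 3.3386%
E(R_Granby) = R_f + β × MRP = 3.3386% + 0.90 × 4.8690% = 7.72%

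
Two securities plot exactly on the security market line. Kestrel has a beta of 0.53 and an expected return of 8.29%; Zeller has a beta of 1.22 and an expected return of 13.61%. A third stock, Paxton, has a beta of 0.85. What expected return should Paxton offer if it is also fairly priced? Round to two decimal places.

MRP (SML slope) = (13.61% − 8.29%) / (1.22 − 0.53) = 5.32% / 0.69 = 7.7101%
R_f (intercept) = 8.29% − 0.53 × 7.7101% = 4.2036%
E(R_Paxton) = R_f + β × MRP = 4.2036% + 0.85 × 7.7101% = 10.76%

10.76%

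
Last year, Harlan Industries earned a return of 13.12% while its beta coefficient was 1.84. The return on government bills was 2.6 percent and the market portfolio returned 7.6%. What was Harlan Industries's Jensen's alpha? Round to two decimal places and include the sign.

+1.32%

Market excess return = 7.6% − 2.6% = 5.00%
CAPM benchmark = R_f + β(R_m − R_f) = 2.6% + 1.84 × 5.0% = 11.8000%
α = actual − benchmark = 13.12% − 11.8000% = +1.32%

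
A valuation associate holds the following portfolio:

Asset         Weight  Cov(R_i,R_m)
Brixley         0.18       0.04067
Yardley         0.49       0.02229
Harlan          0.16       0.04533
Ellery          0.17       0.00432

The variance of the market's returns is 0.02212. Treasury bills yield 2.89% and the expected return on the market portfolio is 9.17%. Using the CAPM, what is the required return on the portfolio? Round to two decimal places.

10.34%

β_Brixley = 0.04067 / 0.02212 = 1.8386
β_Yardley = 0.02229 / 0.02212 = 1.0077
β_Harlan = 0.04533 / 0.02212 = 2.0493
β_Ellery = 0.00432 / 0.02212 = 0.1953
β_P = Σ w_i β_i = 0.18×1.8386 + 0.49×1.0077 + 0.16×2.0493 + 0.17×0.1953 = 1.1858
MRP = 9.17% − 2.89% = 6.28%
E(R_P) = R_f + β_P × MRP = 2.89% + 1.1858 × 6.28% = 10.34%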